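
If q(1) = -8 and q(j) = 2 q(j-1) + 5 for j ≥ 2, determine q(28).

-402653189

The fixed point is 5/(1 - 2) = -5, so q(j) + 5 = 2(q(j-1) + 5).
Hence q(j) = -3·2^{j-1} - 5.
q(28) = -3·2^{27} - 5 = -3·134217728 - 5 = -402653189.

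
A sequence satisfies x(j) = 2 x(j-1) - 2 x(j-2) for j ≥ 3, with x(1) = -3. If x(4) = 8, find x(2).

-2

Let x(2) = y.
x(3) = 6 + 2y
x(4) = 12 + 2y
So 12 + 2y = 8, giving y = -2.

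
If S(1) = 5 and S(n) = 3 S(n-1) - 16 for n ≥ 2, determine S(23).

The fixed point is -16/(1 - 3) = 8, so S(n) - 8 = 3(S(n-1) - 8).
Hence S(n) = -3·3^{n-1} + 8.
S(23) = -3·3^{22} + 8 = -3·31381059609 + 8 = -94143178819.

-94143178819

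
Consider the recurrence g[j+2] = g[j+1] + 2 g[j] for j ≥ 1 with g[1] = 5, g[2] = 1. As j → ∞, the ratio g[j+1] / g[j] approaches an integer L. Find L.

The characteristic equation is r^2 - r - 2 = 0, which factors as (r - 2)(r + 1) = 0.
So the roots are 2 and -1. Since |2| > |-1| and the coefficient of 2^j is non-zero, the ratio tends to 2.

2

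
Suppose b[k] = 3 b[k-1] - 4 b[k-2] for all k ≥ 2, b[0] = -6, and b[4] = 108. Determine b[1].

Let b[1] = v.
b[2] = 24 + 3v
b[3] = 72 + 5v
b[4] = 120 + 3v
So 120 + 3v = 108, giving v = -4.

-4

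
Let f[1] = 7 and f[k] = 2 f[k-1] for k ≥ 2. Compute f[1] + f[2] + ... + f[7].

889

f[2] = 2(7) = 14
f[3] = 2(14) = 28
f[4] = 2(28) = 56
f[5] = 2(56) = 112
f[6] = 2(112) = 224
f[7] = 2(224) = 448
Sum = 7 + 14 + 28 + 56 + 112 + 224 + 448 = 889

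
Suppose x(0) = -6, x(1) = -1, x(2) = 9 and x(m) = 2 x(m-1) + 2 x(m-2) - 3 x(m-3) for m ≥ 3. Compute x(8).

2769

x(3) = 2·9 + 2·(-1) - 3·(-6) = 34
x(4) = 2·34 + 2·9 - 3·(-1) = 89
x(5) = 2·89 + 2·34 - 3·9 = 219
x(6) = 2·219 + 2·89 - 3·34 = 514
x(7) = 2·514 + 2·219 - 3·89 = 1199
x(8) = 2·1199 + 2·514 - 3·219 = 2769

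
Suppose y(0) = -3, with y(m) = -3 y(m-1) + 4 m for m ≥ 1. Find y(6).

y(1) = -3*(-3) + 4 = 13
y(2) = -3*13 + 8 = -31
y(3) = -3*(-31) + 12 = 105
y(4) = -3*105 + 16 = -299
y(5) = -3*(-299) + 20 = 917
y(6) = -3*917 + 24 = -2727

-2727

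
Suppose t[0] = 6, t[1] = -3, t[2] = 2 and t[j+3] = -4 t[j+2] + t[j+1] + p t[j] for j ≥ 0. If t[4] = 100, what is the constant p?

t[3] = -11 + 6p
t[4] = 46 - 27p
So 46 - 27p = 100, giving p = -2.

-2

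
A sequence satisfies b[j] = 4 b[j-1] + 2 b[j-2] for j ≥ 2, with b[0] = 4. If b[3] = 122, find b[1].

Let b[1] = x.
b[2] = 8 + 4x
b[3] = 32 + 18x
So 32 + 18x = 122, giving x = 5.

5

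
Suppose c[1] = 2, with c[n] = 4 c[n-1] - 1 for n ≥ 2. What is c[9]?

109227

c[2] = 4*2 - 1 = 7
c[3] = 4*7 - 1 = 27
c[4] = 4*27 - 1 = 107
c[5] = 4*107 - 1 = 427
c[6] = 4*427 - 1 = 1707
c[7] = 4*1707 - 1 = 6827
c[8] = 4*6827 - 1 = 27307
c[9] = 4*27307 - 1 = 109227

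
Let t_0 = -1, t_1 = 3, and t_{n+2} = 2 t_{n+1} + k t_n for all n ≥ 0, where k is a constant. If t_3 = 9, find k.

-3

t_2 = 6 - k
t_3 = 12 + k
So 12 + k = 9, giving k = -3.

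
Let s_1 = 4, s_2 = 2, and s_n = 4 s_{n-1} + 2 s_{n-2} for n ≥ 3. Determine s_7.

s_3 = 4(2) + 2(4) = 16
s_4 = 4(16) + 2(2) = 68
s_5 = 4(68) + 2(16) = 304
s_6 = 4(304) + 2(68) = 1352
s_7 = 4(1352) + 2(304) = 6016

6016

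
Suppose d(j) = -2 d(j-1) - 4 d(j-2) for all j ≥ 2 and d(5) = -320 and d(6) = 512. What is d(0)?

Rearranging, d(j-2) = (d(j) + 2 d(j-1)) / -4.
d(4) = (512 + 2(-320)) / -4 = -128/-4 = 32
d(3) = (-320 + 2(32)) / -4 = -256/-4 = 64
d(2) = (32 + 2(64)) / -4 = 160/-4 = -40
d(1) = (64 + 2(-40)) / -4 = -16/-4 = 4
d(0) = (-40 + 2(4)) / -4 = -32/-4 = 8

8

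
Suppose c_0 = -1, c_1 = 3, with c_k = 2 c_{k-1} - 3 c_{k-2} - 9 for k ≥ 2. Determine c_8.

279

c_2 = 2·3 - 3·(-1) - 9 = 0
c_3 = 2·0 - 3·3 - 9 = -18
c_4 = 2·(-18) - 3·0 - 9 = -45
c_5 = 2·(-45) - 3·(-18) - 9 = -45
c_6 = 2·(-45) - 3·(-45) - 9 = 36
c_7 = 2·36 - 3·(-45) - 9 = 198
c_8 = 2·198 - 3·36 - 9 = 279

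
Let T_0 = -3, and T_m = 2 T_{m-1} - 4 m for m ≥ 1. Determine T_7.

T_1 = 2*(-3) - 4 = -10
T_2 = 2*(-10) - 8 = -28
T_3 = 2*(-28) - 12 = -68
T_4 = 2*(-68) - 16 = -152
T_5 = 2*(-152) - 20 = -324
T_6 = 2*(-324) - 24 = -672
T_7 = 2*(-672) - 28 = -1372

-1372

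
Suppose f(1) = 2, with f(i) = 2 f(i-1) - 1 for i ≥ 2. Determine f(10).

f(2) = 2*2 - 1 = 3
f(3) = 2*3 - 1 = 5
f(4) = 2*5 - 1 = 9
f(5) = 2*9 - 1 = 17
f(6) = 2*17 - 1 = 33
f(7) = 2*33 - 1 = 65
f(8) = 2*65 - 1 = 129
f(9) = 2*129 - 1 = 257
f(10) = 2*257 - 1 = 513

513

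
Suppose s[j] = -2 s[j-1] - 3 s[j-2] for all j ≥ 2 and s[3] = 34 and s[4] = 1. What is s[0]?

5

Rearranging, s[j-2] = (s[j] + 2 s[j-1]) / -3.
s[2] = (1 + 2·34) / -3 = 69/-3 = -23
s[1] = (34 + 2·(-23)) / -3 = -12/-3 = 4
s[0] = (-23 + 2·4) / -3 = -15/-3 = 5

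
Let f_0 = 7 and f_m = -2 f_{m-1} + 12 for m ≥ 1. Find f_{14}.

49156

The fixed point is 12/(1 + 2) = 4, so f_m - 4 = -2(f_{m-1} - 4).
Hence f_m = 3·(-2)^m + 4.
f_{14} = 3·(-2)^{14} + 4 = 3·16384 + 4 = 49156.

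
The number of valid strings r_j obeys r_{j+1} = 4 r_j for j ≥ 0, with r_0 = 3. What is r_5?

r_1 = 4(3) = 12
r_2 = 4(12) = 48
r_3 = 4(48) = 192
r_4 = 4(192) = 768
r_5 = 4(768) = 3072

3072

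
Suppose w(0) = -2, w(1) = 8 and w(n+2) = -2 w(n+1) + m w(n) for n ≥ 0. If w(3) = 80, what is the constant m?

4

w(2) = -16 - 2m
w(3) = 32 + 12m
So 32 + 12m = 80, giving m = 4.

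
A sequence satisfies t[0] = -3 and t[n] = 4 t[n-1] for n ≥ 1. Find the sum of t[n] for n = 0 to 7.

-65535

t[1] = 4*(-3) = -12
t[2] = 4*(-12) = -48
t[3] = 4*(-48) = -192
t[4] = 4*(-192) = -768
t[5] = 4*(-768) = -3072
t[6] = 4*(-3072) = -12288
t[7] = 4*(-12288) = -49152
Sum = (-3) + (-12) + (-48) + (-192) + (-768) + (-3072) + (-12288) + (-49152) = -65535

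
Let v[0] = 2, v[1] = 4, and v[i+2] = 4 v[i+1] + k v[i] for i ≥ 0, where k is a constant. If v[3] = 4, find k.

v[2] = 16 + 2k
v[3] = 64 + 12k
So 64 + 12k = 4, giving k = -5.

-5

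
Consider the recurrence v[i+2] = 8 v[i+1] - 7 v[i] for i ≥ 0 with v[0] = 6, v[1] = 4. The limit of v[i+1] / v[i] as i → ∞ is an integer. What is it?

The characteristic equation is r^2 - 8r + 7 = 0, which factors as (r - 7)(r - 1) = 0.
So the roots are 7 and 1. Since |7| > |1| and the coefficient of 7^i is non-zero, the ratio tends to 7.

7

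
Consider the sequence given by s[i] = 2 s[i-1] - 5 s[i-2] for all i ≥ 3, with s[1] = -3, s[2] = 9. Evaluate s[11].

s[3] = 2·9 - 5·(-3) = 33
s[4] = 2·33 - 5·9 = 21
s[5] = 2·21 - 5·33 = -123
s[6] = 2·(-123) - 5·21 = -351
s[7] = 2·(-351) - 5·(-123) = -87
s[8] = 2·(-87) - 5·(-351) = 1581
s[9] = 2·1581 - 5·(-87) = 3597
s[10] = 2·3597 - 5·1581 = -711
s[11] = 2·(-711) - 5·3597 = -19407

-19407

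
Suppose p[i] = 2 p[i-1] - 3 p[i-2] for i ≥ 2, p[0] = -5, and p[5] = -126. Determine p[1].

6

Let p[1] = x.
p[2] = 15 + 2x
p[3] = 30 + x
p[4] = 15 - 4x
p[5] = -60 - 11x
So -60 - 11x = -126, giving x = 6.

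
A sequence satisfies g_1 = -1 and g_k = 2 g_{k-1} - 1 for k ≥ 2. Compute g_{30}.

The fixed point is -1/(1 - 2) = 1, so g_k - 1 = 2(g_{k-1} - 1).
Hence g_k = -2·2^{k-1} + 1.
g_{30} = -2·2^{29} + 1 = -2·536870912 + 1 = -1073741823.

-1073741823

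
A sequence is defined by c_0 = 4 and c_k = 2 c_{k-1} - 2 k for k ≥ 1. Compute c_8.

c_1 = 2*4 - 2 = 6
c_2 = 2*6 - 4 = 8
c_3 = 2*8 - 6 = 10
c_4 = 2*10 - 8 = 12
c_5 = 2*12 - 10 = 14
c_6 = 2*14 - 12 = 16
c_7 = 2*16 - 14 = 18
c_8 = 2*18 - 16 = 20

20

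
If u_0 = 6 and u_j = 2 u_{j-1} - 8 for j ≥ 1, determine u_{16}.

-131064

The fixed point is -8/(1 - 2) = 8, so u_j - 8 = 2(u_{j-1} - 8).
Hence u_j = -2·2^j + 8.
u_{16} = -2·2^{16} + 8 = -2·65536 + 8 = -131064.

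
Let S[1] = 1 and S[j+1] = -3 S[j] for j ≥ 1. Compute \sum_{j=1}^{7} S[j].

S[2] = -3*1 = -3
S[3] = -3*(-3) = 9
S[4] = -3*9 = -27
S[5] = -3*(-27) = 81
S[6] = -3*81 = -243
S[7] = -3*(-243) = 729
Sum = 1 + (-3) + 9 + (-27) + 81 + (-243) + 729 = 547

547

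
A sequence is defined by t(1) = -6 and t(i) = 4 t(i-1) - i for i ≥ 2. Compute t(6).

-6938

t(2) = 4(-6) - 2 = -26
t(3) = 4(-26) - 3 = -107
t(4) = 4(-107) - 4 = -432
t(5) = 4(-432) - 5 = -1733
t(6) = 4(-1733) - 6 = -6938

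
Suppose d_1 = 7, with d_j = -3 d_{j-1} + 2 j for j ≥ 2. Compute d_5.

499

d_2 = -3·7 + 4 = -17
d_3 = -3·(-17) + 6 = 57
d_4 = -3·57 + 8 = -163
d_5 = -3·(-163) + 10 = 499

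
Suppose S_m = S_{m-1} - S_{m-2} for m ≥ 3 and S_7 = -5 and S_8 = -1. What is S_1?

-5

Rearranging, S_{m-2} = -(S_m - S_{m-1}).
S_6 = -(-1 - (-5)) = -4
S_5 = -(-5 - (-4)) = 1
S_4 = -(-4 - 1) = 5
S_3 = -(1 - 5) = 4
S_2 = -(5 - 4) = -1
S_1 = -(4 - (-1)) = -5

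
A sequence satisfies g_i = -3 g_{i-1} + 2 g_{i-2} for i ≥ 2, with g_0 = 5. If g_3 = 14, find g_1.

4

Let g_1 = y.
g_2 = 10 - 3y
g_3 = -30 + 11y
So -30 + 11y = 14, giving y = 4.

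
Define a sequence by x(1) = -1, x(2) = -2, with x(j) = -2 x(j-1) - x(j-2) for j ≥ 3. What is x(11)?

x(3) = -2(-2) - (-1) = 5
x(4) = -2(5) - (-2) = -8
x(5) = -2(-8) - 5 = 11
x(6) = -2(11) - (-8) = -14
x(7) = -2(-14) - 11 = 17
x(8) = -2(17) - (-14) = -20
x(9) = -2(-20) - 17 = 23
x(10) = -2(23) - (-20) = -26
x(11) = -2(-26) - 23 = 29

29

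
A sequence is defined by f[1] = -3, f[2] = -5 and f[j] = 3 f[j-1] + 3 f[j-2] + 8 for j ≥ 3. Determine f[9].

-41992

f[3] = 3*(-5) + 3*(-3) + 8 = -16
f[4] = 3*(-16) + 3*(-5) + 8 = -55
f[5] = 3*(-55) + 3*(-16) + 8 = -205
f[6] = 3*(-205) + 3*(-55) + 8 = -772
f[7] = 3*(-772) + 3*(-205) + 8 = -2923
f[8] = 3*(-2923) + 3*(-772) + 8 = -11077
f[9] = 3*(-11077) + 3*(-2923) + 8 = -41992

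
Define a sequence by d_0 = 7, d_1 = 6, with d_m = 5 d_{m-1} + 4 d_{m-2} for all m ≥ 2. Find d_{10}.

d_2 = 5(6) + 4(7) = 58
d_3 = 5(58) + 4(6) = 314
d_4 = 5(314) + 4(58) = 1802
d_5 = 5(1802) + 4(314) = 10266
d_6 = 5(10266) + 4(1802) = 58538
d_7 = 5(58538) + 4(10266) = 333754
d_8 = 5(333754) + 4(58538) = 1902922
d_9 = 5(1902922) + 4(333754) = 10849626
d_{10} = 5(10849626) + 4(1902922) = 61859818

61859818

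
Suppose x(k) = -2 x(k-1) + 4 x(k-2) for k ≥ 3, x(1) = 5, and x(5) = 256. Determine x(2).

Let x(2) = y.
x(3) = 20 - 2y
x(4) = -40 + 8y
x(5) = 160 - 24y
So 160 - 24y = 256, giving y = -4.

-4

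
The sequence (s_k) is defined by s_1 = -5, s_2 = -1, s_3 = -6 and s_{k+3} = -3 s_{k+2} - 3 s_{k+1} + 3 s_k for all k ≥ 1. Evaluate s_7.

s_4 = -3(-6) - 3(-1) + 3(-5) = 6
s_5 = -3(6) - 3(-6) + 3(-1) = -3
s_6 = -3(-3) - 3(6) + 3(-6) = -27
s_7 = -3(-27) - 3(-3) + 3(6) = 108

108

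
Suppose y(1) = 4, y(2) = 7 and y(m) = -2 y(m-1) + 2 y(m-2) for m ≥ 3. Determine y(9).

y(3) = -2*7 + 2*4 = -6
y(4) = -2*(-6) + 2*7 = 26
y(5) = -2*26 + 2*(-6) = -64
y(6) = -2*(-64) + 2*26 = 180
y(7) = -2*180 + 2*(-64) = -488
y(8) = -2*(-488) + 2*180 = 1336
y(9) = -2*1336 + 2*(-488) = -3648

-3648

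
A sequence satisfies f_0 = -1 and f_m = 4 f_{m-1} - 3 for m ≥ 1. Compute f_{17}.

The fixed point is -3/(1 - 4) = 1, so f_m - 1 = 4(f_{m-1} - 1).
Hence f_m = -2·4^m + 1.
f_{17} = -2·4^{17} + 1 = -2·17179869184 + 1 = -34359738367.

-34359738367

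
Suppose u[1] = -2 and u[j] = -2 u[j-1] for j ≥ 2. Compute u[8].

256

u[2] = -2·(-2) = 4
u[3] = -2·4 = -8
u[4] = -2·(-8) = 16
u[5] = -2·16 = -32
u[6] = -2·(-32) = 64
u[7] = -2·64 = -128
u[8] = -2·(-128) = 256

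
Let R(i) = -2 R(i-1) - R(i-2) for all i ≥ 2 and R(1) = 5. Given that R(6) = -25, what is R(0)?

-1

Let R(0) = y.
R(2) = -10 - y
R(3) = 15 + 2y
R(4) = -20 - 3y
R(5) = 25 + 4y
R(6) = -30 - 5y
So -30 - 5y = -25, giving y = -1.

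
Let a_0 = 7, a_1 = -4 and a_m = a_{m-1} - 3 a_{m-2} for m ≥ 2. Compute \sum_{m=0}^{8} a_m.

a_2 = (-4) - 3·7 = -25
a_3 = (-25) - 3·(-4) = -13
a_4 = (-13) - 3·(-25) = 62
a_5 = 62 - 3·(-13) = 101
a_6 = 101 - 3·62 = -85
a_7 = (-85) - 3·101 = -388
a_8 = (-388) - 3·(-85) = -133
Sum = 7 + (-4) + (-25) + (-13) + 62 + 101 + (-85) + (-388) + (-133) = -478

-478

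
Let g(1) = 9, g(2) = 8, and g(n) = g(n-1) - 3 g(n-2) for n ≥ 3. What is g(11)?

2246

g(3) = 8 - 3(9) = -19
g(4) = (-19) - 3(8) = -43
g(5) = (-43) - 3(-19) = 14
g(6) = 14 - 3(-43) = 143
g(7) = 143 - 3(14) = 101
g(8) = 101 - 3(143) = -328
g(9) = (-328) - 3(101) = -631
g(10) = (-631) - 3(-328) = 353
g(11) = 353 - 3(-631) = 2246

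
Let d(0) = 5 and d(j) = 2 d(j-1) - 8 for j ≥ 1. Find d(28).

The fixed point is -8/(1 - 2) = 8, so d(j) - 8 = 2(d(j-1) - 8).
Hence d(j) = -3·2^j + 8.
d(28) = -3·2^{28} + 8 = -3·268435456 + 8 = -805306360.

-805306360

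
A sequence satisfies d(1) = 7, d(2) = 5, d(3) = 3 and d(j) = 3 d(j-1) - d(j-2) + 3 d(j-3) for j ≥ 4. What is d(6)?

245

d(4) = 3*3 - 5 + 3*7 = 25
d(5) = 3*25 - 3 + 3*5 = 87
d(6) = 3*87 - 25 + 3*3 = 245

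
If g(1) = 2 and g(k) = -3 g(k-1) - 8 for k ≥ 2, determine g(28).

The fixed point is -8/(1 + 3) = -2, so g(k) + 2 = -3(g(k-1) + 2).
Hence g(k) = 4·(-3)^{k-1} - 2.
g(28) = 4·(-3)^{27} - 2 = 4·-7625597484987 - 2 = -30502389939950.

-30502389939950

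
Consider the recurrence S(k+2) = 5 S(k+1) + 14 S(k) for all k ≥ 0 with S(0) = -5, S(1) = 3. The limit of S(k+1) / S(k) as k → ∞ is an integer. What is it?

7

The characteristic equation is r^2 - 5r - 14 = 0, which factors as (r - 7)(r + 2) = 0.
So the roots are 7 and -2. Since |7| > |-2| and the coefficient of 7^k is non-zero, the ratio tends to 7.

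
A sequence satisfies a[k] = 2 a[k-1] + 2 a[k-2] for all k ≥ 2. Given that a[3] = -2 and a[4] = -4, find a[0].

1

Rearranging, a[k-2] = (a[k] - 2 a[k-1]) / 2.
a[2] = (-4 - 2(-2)) / 2 = 0/2 = 0
a[1] = (-2 - 2(0)) / 2 = -2/2 = -1
a[0] = (0 - 2(-1)) / 2 = 2/2 = 1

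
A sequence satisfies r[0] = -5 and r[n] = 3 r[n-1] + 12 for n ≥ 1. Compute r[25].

847288609437

The fixed point is 12/(1 - 3) = -6, so r[n] + 6 = 3(r[n-1] + 6).
Hence r[n] = 1·3^n - 6.
r[25] = 1·3^{25} - 6 = 1·847288609443 - 6 = 847288609437.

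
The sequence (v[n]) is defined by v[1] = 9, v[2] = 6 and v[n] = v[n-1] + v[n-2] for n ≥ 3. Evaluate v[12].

1029

v[3] = 6 + 9 = 15
v[4] = 15 + 6 = 21
v[5] = 21 + 15 = 36
v[6] = 36 + 21 = 57
v[7] = 57 + 36 = 93
v[8] = 93 + 57 = 150
v[9] = 150 + 93 = 243
v[10] = 243 + 150 = 393
v[11] = 393 + 243 = 636
v[12] = 636 + 393 = 1029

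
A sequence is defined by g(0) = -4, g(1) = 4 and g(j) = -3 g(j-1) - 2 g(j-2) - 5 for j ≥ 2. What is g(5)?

g(2) = -3*4 - 2*(-4) - 5 = -9
g(3) = -3*(-9) - 2*4 - 5 = 14
g(4) = -3*14 - 2*(-9) - 5 = -29
g(5) = -3*(-29) - 2*14 - 5 = 54

54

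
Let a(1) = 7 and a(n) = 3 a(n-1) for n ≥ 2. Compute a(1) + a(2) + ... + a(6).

a(2) = 3(7) = 21
a(3) = 3(21) = 63
a(4) = 3(63) = 189
a(5) = 3(189) = 567
a(6) = 3(567) = 1701
Sum = 7 + 21 + 63 + 189 + 567 + 1701 = 2548

2548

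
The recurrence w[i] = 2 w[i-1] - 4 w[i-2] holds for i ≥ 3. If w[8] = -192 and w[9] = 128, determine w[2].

Rearranging, w[i-2] = (w[i] - 2 w[i-1]) / -4.
w[7] = (128 - 2*(-192)) / -4 = 512/-4 = -128
w[6] = (-192 - 2*(-128)) / -4 = 64/-4 = -16
w[5] = (-128 - 2*(-16)) / -4 = -96/-4 = 24
w[4] = (-16 - 2*24) / -4 = -64/-4 = 16
w[3] = (24 - 2*16) / -4 = -8/-4 = 2
w[2] = (16 - 2*2) / -4 = 12/-4 = -3

-3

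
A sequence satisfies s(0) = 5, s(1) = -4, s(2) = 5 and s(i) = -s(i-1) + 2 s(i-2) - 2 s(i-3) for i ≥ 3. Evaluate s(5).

-97

s(3) = -5 + 2*(-4) - 2*5 = -23
s(4) = -(-23) + 2*5 - 2*(-4) = 41
s(5) = -41 + 2*(-23) - 2*5 = -97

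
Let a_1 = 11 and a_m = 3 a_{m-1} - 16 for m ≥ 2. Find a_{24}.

282429536489

The fixed point is -16/(1 - 3) = 8, so a_m - 8 = 3(a_{m-1} - 8).
Hence a_m = 3·3^{m-1} + 8.
a_{24} = 3·3^{23} + 8 = 3·94143178827 + 8 = 282429536489.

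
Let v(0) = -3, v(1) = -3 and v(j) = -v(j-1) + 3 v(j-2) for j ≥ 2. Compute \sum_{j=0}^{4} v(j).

-30

v(2) = -(-3) + 3(-3) = -6
v(3) = -(-6) + 3(-3) = -3
v(4) = -(-3) + 3(-6) = -15
Sum = (-3) + (-3) + (-6) + (-3) + (-15) = -30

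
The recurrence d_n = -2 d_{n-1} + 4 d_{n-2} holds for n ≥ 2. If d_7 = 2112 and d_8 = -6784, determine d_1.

Rearranging, d_{n-2} = (d_n + 2 d_{n-1}) / 4.
d_6 = (-6784 + 2(2112)) / 4 = -2560/4 = -640
d_5 = (2112 + 2(-640)) / 4 = 832/4 = 208
d_4 = (-640 + 2(208)) / 4 = -224/4 = -56
d_3 = (208 + 2(-56)) / 4 = 96/4 = 24
d_2 = (-56 + 2(24)) / 4 = -8/4 = -2
d_1 = (24 + 2(-2)) / 4 = 20/4 = 5

5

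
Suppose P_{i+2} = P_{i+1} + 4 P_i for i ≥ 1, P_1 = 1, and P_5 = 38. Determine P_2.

Let P_2 = z.
P_3 = 4 + z
P_4 = 4 + 5z
P_5 = 20 + 9z
So 20 + 9z = 38, giving z = 2.

2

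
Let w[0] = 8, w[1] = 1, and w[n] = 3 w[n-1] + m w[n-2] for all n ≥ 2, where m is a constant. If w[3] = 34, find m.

1

w[2] = 3 + 8m
w[3] = 9 + 25m
So 9 + 25m = 34, giving m = 1.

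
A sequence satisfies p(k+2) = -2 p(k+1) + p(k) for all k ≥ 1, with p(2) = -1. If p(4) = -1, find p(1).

-2

Let p(1) = v.
p(3) = 2 + v
p(4) = -5 - 2v
So -5 - 2v = -1, giving v = -2.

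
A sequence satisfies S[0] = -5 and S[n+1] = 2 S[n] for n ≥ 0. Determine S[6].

S[1] = 2·(-5) = -10
S[2] = 2·(-10) = -20
S[3] = 2·(-20) = -40
S[4] = 2·(-40) = -80
S[5] = 2·(-80) = -160
S[6] = 2·(-160) = -320

-320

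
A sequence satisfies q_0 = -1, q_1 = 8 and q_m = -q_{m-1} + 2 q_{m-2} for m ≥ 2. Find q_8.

-766

q_2 = -8 + 2·(-1) = -10
q_3 = -(-10) + 2·8 = 26
q_4 = -26 + 2·(-10) = -46
q_5 = -(-46) + 2·26 = 98
q_6 = -98 + 2·(-46) = -190
q_7 = -(-190) + 2·98 = 386
q_8 = -386 + 2·(-190) = -766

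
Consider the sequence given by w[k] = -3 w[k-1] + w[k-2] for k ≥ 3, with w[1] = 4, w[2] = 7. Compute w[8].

w[3] = -3*7 + 4 = -17
w[4] = -3*(-17) + 7 = 58
w[5] = -3*58 + (-17) = -191
w[6] = -3*(-191) + 58 = 631
w[7] = -3*631 + (-191) = -2084
w[8] = -3*(-2084) + 631 = 6883

6883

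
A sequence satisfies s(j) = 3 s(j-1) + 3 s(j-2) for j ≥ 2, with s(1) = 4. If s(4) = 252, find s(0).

2

Let s(0) = x.
s(2) = 12 + 3x
s(3) = 48 + 9x
s(4) = 180 + 36x
So 180 + 36x = 252, giving x = 2.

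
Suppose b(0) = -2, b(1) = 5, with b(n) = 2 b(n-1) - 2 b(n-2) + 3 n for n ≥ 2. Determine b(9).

b(2) = 2(5) - 2(-2) + 6 = 20
b(3) = 2(20) - 2(5) + 9 = 39
b(4) = 2(39) - 2(20) + 12 = 50
b(5) = 2(50) - 2(39) + 15 = 37
b(6) = 2(37) - 2(50) + 18 = -8
b(7) = 2(-8) - 2(37) + 21 = -69
b(8) = 2(-69) - 2(-8) + 24 = -98
b(9) = 2(-98) - 2(-69) + 27 = -31

-31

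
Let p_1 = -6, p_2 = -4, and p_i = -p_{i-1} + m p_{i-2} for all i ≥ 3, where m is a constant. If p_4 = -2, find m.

p_3 = 4 - 6m
p_4 = -4 + 2m
So -4 + 2m = -2, giving m = 1.

1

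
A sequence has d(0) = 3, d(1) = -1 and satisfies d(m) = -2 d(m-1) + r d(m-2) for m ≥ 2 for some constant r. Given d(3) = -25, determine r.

3

d(2) = 2 + 3r
d(3) = -4 - 7r
So -4 - 7r = -25, giving r = 3.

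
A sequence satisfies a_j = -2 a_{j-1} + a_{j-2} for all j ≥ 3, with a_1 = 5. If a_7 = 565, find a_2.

-6

Let a_2 = x.
a_3 = 5 - 2x
a_4 = -10 + 5x
a_5 = 25 - 12x
a_6 = -60 + 29x
a_7 = 145 - 70x
So 145 - 70x = 565, giving x = -6.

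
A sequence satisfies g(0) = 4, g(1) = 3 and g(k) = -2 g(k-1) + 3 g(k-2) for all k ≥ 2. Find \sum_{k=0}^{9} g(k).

g(2) = -2(3) + 3(4) = 6
g(3) = -2(6) + 3(3) = -3
g(4) = -2(-3) + 3(6) = 24
g(5) = -2(24) + 3(-3) = -57
g(6) = -2(-57) + 3(24) = 186
g(7) = -2(186) + 3(-57) = -543
g(8) = -2(-543) + 3(186) = 1644
g(9) = -2(1644) + 3(-543) = -4917
Sum = 4 + 3 + 6 + (-3) + 24 + (-57) + 186 + (-543) + 1644 + (-4917) = -3653

-3653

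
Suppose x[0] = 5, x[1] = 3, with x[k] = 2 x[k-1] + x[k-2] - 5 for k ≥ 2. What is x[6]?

110

x[2] = 2*3 + 5 - 5 = 6
x[3] = 2*6 + 3 - 5 = 10
x[4] = 2*10 + 6 - 5 = 21
x[5] = 2*21 + 10 - 5 = 47
x[6] = 2*47 + 21 - 5 = 110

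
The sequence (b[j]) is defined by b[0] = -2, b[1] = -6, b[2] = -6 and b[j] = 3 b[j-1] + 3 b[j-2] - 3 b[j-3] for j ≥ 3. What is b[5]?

-342

b[3] = 3(-6) + 3(-6) - 3(-2) = -30
b[4] = 3(-30) + 3(-6) - 3(-6) = -90
b[5] = 3(-90) + 3(-30) - 3(-6) = -342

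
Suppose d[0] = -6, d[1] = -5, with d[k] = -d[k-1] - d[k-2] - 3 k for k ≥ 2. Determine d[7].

-11

d[2] = -(-5) - (-6) - 6 = 5
d[3] = -5 - (-5) - 9 = -9
d[4] = -(-9) - 5 - 12 = -8
d[5] = -(-8) - (-9) - 15 = 2
d[6] = -2 - (-8) - 18 = -12
d[7] = -(-12) - 2 - 21 = -11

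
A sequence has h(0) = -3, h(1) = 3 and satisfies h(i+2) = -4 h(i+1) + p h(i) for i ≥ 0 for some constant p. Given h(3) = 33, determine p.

-1

h(2) = -12 - 3p
h(3) = 48 + 15p
So 48 + 15p = 33, giving p = -1.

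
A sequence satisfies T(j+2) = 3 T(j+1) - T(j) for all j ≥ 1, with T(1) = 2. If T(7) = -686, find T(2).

Let T(2) = v.
T(3) = -2 + 3v
T(4) = -6 + 8v
T(5) = -16 + 21v
T(6) = -42 + 55v
T(7) = -110 + 144v
So -110 + 144v = -686, giving v = -4.

-4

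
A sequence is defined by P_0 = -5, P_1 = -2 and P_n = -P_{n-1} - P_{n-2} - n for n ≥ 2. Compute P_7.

-4

P_2 = -(-2) - (-5) - 2 = 5
P_3 = -5 - (-2) - 3 = -6
P_4 = -(-6) - 5 - 4 = -3
P_5 = -(-3) - (-6) - 5 = 4
P_6 = -4 - (-3) - 6 = -7
P_7 = -(-7) - 4 - 7 = -4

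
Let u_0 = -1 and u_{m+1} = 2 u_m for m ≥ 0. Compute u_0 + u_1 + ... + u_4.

u_1 = 2*(-1) = -2
u_2 = 2*(-2) = -4
u_3 = 2*(-4) = -8
u_4 = 2*(-8) = -16
Sum = (-1) + (-2) + (-4) + (-8) + (-16) = -31

-31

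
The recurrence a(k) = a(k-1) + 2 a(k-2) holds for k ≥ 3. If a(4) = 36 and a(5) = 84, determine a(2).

6

Rearranging, a(k-2) = (a(k) - a(k-1)) / 2.
a(3) = (84 - 36) / 2 = 48/2 = 24
a(2) = (36 - 24) / 2 = 12/2 = 6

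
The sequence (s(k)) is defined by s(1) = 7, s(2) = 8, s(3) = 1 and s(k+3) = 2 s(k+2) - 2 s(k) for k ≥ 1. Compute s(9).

s(4) = 2*1 - 2*7 = -12
s(5) = 2*(-12) - 2*8 = -40
s(6) = 2*(-40) - 2*1 = -82
s(7) = 2*(-82) - 2*(-12) = -140
s(8) = 2*(-140) - 2*(-40) = -200
s(9) = 2*(-200) - 2*(-82) = -236

-236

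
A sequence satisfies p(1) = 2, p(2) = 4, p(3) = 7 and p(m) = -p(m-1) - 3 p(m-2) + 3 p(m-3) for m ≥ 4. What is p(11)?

p(4) = -7 - 3·4 + 3·2 = -13
p(5) = -(-13) - 3·7 + 3·4 = 4
p(6) = -4 - 3·(-13) + 3·7 = 56
p(7) = -56 - 3·4 + 3·(-13) = -107
p(8) = -(-107) - 3·56 + 3·4 = -49
p(9) = -(-49) - 3·(-107) + 3·56 = 538
p(10) = -538 - 3·(-49) + 3·(-107) = -712
p(11) = -(-712) - 3·538 + 3·(-49) = -1049

-1049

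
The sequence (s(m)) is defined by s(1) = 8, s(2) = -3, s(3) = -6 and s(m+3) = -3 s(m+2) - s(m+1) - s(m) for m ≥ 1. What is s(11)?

s(4) = -3*(-6) - (-3) - 8 = 13
s(5) = -3*13 - (-6) - (-3) = -30
s(6) = -3*(-30) - 13 - (-6) = 83
s(7) = -3*83 - (-30) - 13 = -232
s(8) = -3*(-232) - 83 - (-30) = 643
s(9) = -3*643 - (-232) - 83 = -1780
s(10) = -3*(-1780) - 643 - (-232) = 4929
s(11) = -3*4929 - (-1780) - 643 = -13650

-13650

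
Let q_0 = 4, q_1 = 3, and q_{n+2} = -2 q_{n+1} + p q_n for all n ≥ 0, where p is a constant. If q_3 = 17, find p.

-1

q_2 = -6 + 4p
q_3 = 12 - 5p
So 12 - 5p = 17, giving p = -1.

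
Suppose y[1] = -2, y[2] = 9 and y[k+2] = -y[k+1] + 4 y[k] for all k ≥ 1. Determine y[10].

y[3] = -9 + 4(-2) = -17
y[4] = -(-17) + 4(9) = 53
y[5] = -53 + 4(-17) = -121
y[6] = -(-121) + 4(53) = 333
y[7] = -333 + 4(-121) = -817
y[8] = -(-817) + 4(333) = 2149
y[9] = -2149 + 4(-817) = -5417
y[10] = -(-5417) + 4(2149) = 14013

14013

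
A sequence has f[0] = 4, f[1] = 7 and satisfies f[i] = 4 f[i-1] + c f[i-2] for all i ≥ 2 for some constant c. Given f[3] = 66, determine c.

-2

f[2] = 28 + 4c
f[3] = 112 + 23c
So 112 + 23c = 66, giving c = -2.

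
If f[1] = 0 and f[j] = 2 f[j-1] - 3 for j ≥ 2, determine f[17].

The fixed point is -3/(1 - 2) = 3, so f[j] - 3 = 2(f[j-1] - 3).
Hence f[j] = -3·2^{j-1} + 3.
f[17] = -3·2^{16} + 3 = -3·65536 + 3 = -196605.

-196605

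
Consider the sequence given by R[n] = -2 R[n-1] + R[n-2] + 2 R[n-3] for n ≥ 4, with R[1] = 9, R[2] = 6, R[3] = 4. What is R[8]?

216

R[4] = -2·4 + 6 + 2·9 = 16
R[5] = -2·16 + 4 + 2·6 = -16
R[6] = -2·(-16) + 16 + 2·4 = 56
R[7] = -2·56 + (-16) + 2·16 = -96
R[8] = -2·(-96) + 56 + 2·(-16) = 216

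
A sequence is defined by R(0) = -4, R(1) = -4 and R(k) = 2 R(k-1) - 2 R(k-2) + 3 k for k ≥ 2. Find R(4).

R(2) = 2*(-4) - 2*(-4) + 6 = 6
R(3) = 2*6 - 2*(-4) + 9 = 29
R(4) = 2*29 - 2*6 + 12 = 58

58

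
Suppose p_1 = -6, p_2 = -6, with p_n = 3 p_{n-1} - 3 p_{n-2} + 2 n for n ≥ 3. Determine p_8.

454

p_3 = 3*(-6) - 3*(-6) + 6 = 6
p_4 = 3*6 - 3*(-6) + 8 = 44
p_5 = 3*44 - 3*6 + 10 = 124
p_6 = 3*124 - 3*44 + 12 = 252
p_7 = 3*252 - 3*124 + 14 = 398
p_8 = 3*398 - 3*252 + 16 = 454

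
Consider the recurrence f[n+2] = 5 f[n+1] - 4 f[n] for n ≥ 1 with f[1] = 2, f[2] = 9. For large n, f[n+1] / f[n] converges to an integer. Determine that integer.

The characteristic equation is r^2 - 5r + 4 = 0, which factors as (r - 4)(r - 1) = 0.
So the roots are 4 and 1. Since |4| > |1| and the coefficient of 4^n is non-zero, the ratio tends to 4.

4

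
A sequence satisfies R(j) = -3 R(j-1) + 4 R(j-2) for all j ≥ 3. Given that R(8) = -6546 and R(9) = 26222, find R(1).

8

Rearranging, R(j-2) = (R(j) + 3 R(j-1)) / 4.
R(7) = (26222 + 3·(-6546)) / 4 = 6584/4 = 1646
R(6) = (-6546 + 3·1646) / 4 = -1608/4 = -402
R(5) = (1646 + 3·(-402)) / 4 = 440/4 = 110
R(4) = (-402 + 3·110) / 4 = -72/4 = -18
R(3) = (110 + 3·(-18)) / 4 = 56/4 = 14
R(2) = (-18 + 3·14) / 4 = 24/4 = 6
R(1) = (14 + 3·6) / 4 = 32/4 = 8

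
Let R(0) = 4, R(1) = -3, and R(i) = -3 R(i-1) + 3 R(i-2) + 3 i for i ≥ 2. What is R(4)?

R(2) = -3·(-3) + 3·4 + 6 = 27
R(3) = -3·27 + 3·(-3) + 9 = -81
R(4) = -3·(-81) + 3·27 + 12 = 336

336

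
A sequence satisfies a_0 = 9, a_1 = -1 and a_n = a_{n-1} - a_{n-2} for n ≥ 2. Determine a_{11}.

a_2 = (-1) - 9 = -10
a_3 = (-10) - (-1) = -9
a_4 = (-9) - (-10) = 1
a_5 = 1 - (-9) = 10
a_6 = 10 - 1 = 9
a_7 = 9 - 10 = -1
a_8 = (-1) - 9 = -10
a_9 = (-10) - (-1) = -9
a_{10} = (-9) - (-10) = 1
a_{11} = 1 - (-9) = 10

10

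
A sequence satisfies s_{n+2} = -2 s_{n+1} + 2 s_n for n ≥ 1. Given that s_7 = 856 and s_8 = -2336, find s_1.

7

Rearranging, s_{n-2} = (s_n + 2 s_{n-1}) / 2.
s_6 = (-2336 + 2(856)) / 2 = -624/2 = -312
s_5 = (856 + 2(-312)) / 2 = 232/2 = 116
s_4 = (-312 + 2(116)) / 2 = -80/2 = -40
s_3 = (116 + 2(-40)) / 2 = 36/2 = 18
s_2 = (-40 + 2(18)) / 2 = -4/2 = -2
s_1 = (18 + 2(-2)) / 2 = 14/2 = 7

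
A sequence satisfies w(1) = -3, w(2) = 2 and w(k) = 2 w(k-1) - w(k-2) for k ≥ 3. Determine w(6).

w(3) = 2(2) - (-3) = 7
w(4) = 2(7) - 2 = 12
w(5) = 2(12) - 7 = 17
w(6) = 2(17) - 12 = 22

22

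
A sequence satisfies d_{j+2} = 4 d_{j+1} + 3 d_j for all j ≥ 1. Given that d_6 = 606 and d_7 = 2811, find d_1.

Rearranging, d_{j-2} = (d_j - 4 d_{j-1}) / 3.
d_5 = (2811 - 4(606)) / 3 = 387/3 = 129
d_4 = (606 - 4(129)) / 3 = 90/3 = 30
d_3 = (129 - 4(30)) / 3 = 9/3 = 3
d_2 = (30 - 4(3)) / 3 = 18/3 = 6
d_1 = (3 - 4(6)) / 3 = -21/3 = -7

-7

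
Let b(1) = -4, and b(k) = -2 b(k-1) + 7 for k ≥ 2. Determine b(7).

b(2) = -2*(-4) + 7 = 15
b(3) = -2*15 + 7 = -23
b(4) = -2*(-23) + 7 = 53
b(5) = -2*53 + 7 = -99
b(6) = -2*(-99) + 7 = 205
b(7) = -2*205 + 7 = -403

-403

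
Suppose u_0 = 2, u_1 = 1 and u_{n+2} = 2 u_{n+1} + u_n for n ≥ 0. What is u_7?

u_2 = 2(1) + 2 = 4
u_3 = 2(4) + 1 = 9
u_4 = 2(9) + 4 = 22
u_5 = 2(22) + 9 = 53
u_6 = 2(53) + 22 = 128
u_7 = 2(128) + 53 = 309

309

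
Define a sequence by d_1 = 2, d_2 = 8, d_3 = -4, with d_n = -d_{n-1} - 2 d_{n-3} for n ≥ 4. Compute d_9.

-104

d_4 = -(-4) - 2*2 = 0
d_5 = -0 - 2*8 = -16
d_6 = -(-16) - 2*(-4) = 24
d_7 = -24 - 2*0 = -24
d_8 = -(-24) - 2*(-16) = 56
d_9 = -56 - 2*24 = -104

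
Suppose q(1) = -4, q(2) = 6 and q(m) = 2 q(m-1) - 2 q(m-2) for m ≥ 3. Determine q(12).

448

q(3) = 2·6 - 2·(-4) = 20
q(4) = 2·20 - 2·6 = 28
q(5) = 2·28 - 2·20 = 16
q(6) = 2·16 - 2·28 = -24
q(7) = 2·(-24) - 2·16 = -80
q(8) = 2·(-80) - 2·(-24) = -112
q(9) = 2·(-112) - 2·(-80) = -64
q(10) = 2·(-64) - 2·(-112) = 96
q(11) = 2·96 - 2·(-64) = 320
q(12) = 2·320 - 2·96 = 448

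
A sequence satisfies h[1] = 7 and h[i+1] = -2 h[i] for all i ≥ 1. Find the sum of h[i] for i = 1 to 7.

301

h[2] = -2*7 = -14
h[3] = -2*(-14) = 28
h[4] = -2*28 = -56
h[5] = -2*(-56) = 112
h[6] = -2*112 = -224
h[7] = -2*(-224) = 448
Sum = 7 + (-14) + 28 + (-56) + 112 + (-224) + 448 = 301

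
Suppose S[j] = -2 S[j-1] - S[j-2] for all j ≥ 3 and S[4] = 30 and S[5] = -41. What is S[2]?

Rearranging, S[j-2] = -(S[j] + 2 S[j-1]).
S[3] = -(-41 + 2*30) = -19
S[2] = -(30 + 2*(-19)) = 8

8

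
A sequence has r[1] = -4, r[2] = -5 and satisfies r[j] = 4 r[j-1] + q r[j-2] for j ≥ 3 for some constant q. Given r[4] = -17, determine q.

r[3] = -20 - 4q
r[4] = -80 - 21q
So -80 - 21q = -17, giving q = -3.

-3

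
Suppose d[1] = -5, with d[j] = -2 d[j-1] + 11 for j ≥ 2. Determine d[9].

-2215

d[2] = -2·(-5) + 11 = 21
d[3] = -2·21 + 11 = -31
d[4] = -2·(-31) + 11 = 73
d[5] = -2·73 + 11 = -135
d[6] = -2·(-135) + 11 = 281
d[7] = -2·281 + 11 = -551
d[8] = -2·(-551) + 11 = 1113
d[9] = -2·1113 + 11 = -2215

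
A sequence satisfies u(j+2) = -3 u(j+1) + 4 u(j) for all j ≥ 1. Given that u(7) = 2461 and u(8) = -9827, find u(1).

Rearranging, u(j-2) = (u(j) + 3 u(j-1)) / 4.
u(6) = (-9827 + 3(2461)) / 4 = -2444/4 = -611
u(5) = (2461 + 3(-611)) / 4 = 628/4 = 157
u(4) = (-611 + 3(157)) / 4 = -140/4 = -35
u(3) = (157 + 3(-35)) / 4 = 52/4 = 13
u(2) = (-35 + 3(13)) / 4 = 4/4 = 1
u(1) = (13 + 3(1)) / 4 = 16/4 = 4

4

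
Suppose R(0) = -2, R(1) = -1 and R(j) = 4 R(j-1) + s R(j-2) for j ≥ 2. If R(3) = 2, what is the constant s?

R(2) = -4 - 2s
R(3) = -16 - 9s
So -16 - 9s = 2, giving s = -2.

-2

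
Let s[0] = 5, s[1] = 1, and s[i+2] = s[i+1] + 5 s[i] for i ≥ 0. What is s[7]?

2701

s[2] = 1 + 5*5 = 26
s[3] = 26 + 5*1 = 31
s[4] = 31 + 5*26 = 161
s[5] = 161 + 5*31 = 316
s[6] = 316 + 5*161 = 1121
s[7] = 1121 + 5*316 = 2701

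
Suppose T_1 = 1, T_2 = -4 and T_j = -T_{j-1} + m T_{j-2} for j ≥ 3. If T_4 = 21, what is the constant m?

-5

T_3 = 4 + m
T_4 = -4 - 5m
So -4 - 5m = 21, giving m = -5.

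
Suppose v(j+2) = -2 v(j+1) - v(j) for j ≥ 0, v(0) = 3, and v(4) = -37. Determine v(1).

Let v(1) = z.
v(2) = -3 - 2z
v(3) = 6 + 3z
v(4) = -9 - 4z
So -9 - 4z = -37, giving z = 7.

7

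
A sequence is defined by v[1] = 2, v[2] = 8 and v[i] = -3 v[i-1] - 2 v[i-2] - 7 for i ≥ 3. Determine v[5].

-183

v[3] = -3·8 - 2·2 - 7 = -35
v[4] = -3·(-35) - 2·8 - 7 = 82
v[5] = -3·82 - 2·(-35) - 7 = -183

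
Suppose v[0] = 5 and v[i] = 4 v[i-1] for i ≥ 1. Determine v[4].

1280

v[1] = 4(5) = 20
v[2] = 4(20) = 80
v[3] = 4(80) = 320
v[4] = 4(320) = 1280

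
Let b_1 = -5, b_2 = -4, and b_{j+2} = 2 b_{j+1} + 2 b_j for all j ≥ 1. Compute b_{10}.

b_3 = 2*(-4) + 2*(-5) = -18
b_4 = 2*(-18) + 2*(-4) = -44
b_5 = 2*(-44) + 2*(-18) = -124
b_6 = 2*(-124) + 2*(-44) = -336
b_7 = 2*(-336) + 2*(-124) = -920
b_8 = 2*(-920) + 2*(-336) = -2512
b_9 = 2*(-2512) + 2*(-920) = -6864
b_{10} = 2*(-6864) + 2*(-2512) = -18752

-18752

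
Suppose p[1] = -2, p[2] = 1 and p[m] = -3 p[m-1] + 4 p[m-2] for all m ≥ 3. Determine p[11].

-629147

p[3] = -3·1 + 4·(-2) = -11
p[4] = -3·(-11) + 4·1 = 37
p[5] = -3·37 + 4·(-11) = -155
p[6] = -3·(-155) + 4·37 = 613
p[7] = -3·613 + 4·(-155) = -2459
p[8] = -3·(-2459) + 4·613 = 9829
p[9] = -3·9829 + 4·(-2459) = -39323
p[10] = -3·(-39323) + 4·9829 = 157285
p[11] = -3·157285 + 4·(-39323) = -629147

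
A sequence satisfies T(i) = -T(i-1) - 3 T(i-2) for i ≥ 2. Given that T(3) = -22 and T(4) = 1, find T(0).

-4

Rearranging, T(i-2) = (T(i) + T(i-1)) / -3.
T(2) = (1 + (-22)) / -3 = -21/-3 = 7
T(1) = (-22 + 7) / -3 = -15/-3 = 5
T(0) = (7 + 5) / -3 = 12/-3 = -4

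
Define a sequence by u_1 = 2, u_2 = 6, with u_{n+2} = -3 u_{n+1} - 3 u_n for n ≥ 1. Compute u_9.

648

u_3 = -3·6 - 3·2 = -24
u_4 = -3·(-24) - 3·6 = 54
u_5 = -3·54 - 3·(-24) = -90
u_6 = -3·(-90) - 3·54 = 108
u_7 = -3·108 - 3·(-90) = -54
u_8 = -3·(-54) - 3·108 = -162
u_9 = -3·(-162) - 3·(-54) = 648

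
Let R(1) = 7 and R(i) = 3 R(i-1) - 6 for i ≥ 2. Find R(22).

The fixed point is -6/(1 - 3) = 3, so R(i) - 3 = 3(R(i-1) - 3).
Hence R(i) = 4·3^{i-1} + 3.
R(22) = 4·3^{21} + 3 = 4·10460353203 + 3 = 41841412815.

41841412815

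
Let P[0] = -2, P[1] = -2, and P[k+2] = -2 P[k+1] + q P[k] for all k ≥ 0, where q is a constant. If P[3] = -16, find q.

-4

P[2] = 4 - 2q
P[3] = -8 + 2q
So -8 + 2q = -16, giving q = -4.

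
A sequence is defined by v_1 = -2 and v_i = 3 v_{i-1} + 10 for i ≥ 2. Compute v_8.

v_2 = 3·(-2) + 10 = 4
v_3 = 3·4 + 10 = 22
v_4 = 3·22 + 10 = 76
v_5 = 3·76 + 10 = 238
v_6 = 3·238 + 10 = 724
v_7 = 3·724 + 10 = 2182
v_8 = 3·2182 + 10 = 6556

6556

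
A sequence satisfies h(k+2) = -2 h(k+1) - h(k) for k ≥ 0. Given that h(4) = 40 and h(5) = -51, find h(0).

-4

Rearranging, h(k-2) = -(h(k) + 2 h(k-1)).
h(3) = -(-51 + 2(40)) = -29
h(2) = -(40 + 2(-29)) = 18
h(1) = -(-29 + 2(18)) = -7
h(0) = -(18 + 2(-7)) = -4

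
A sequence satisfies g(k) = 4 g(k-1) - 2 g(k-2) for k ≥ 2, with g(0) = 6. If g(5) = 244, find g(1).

Let g(1) = v.
g(2) = -12 + 4v
g(3) = -48 + 14v
g(4) = -168 + 48v
g(5) = -576 + 164v
So -576 + 164v = 244, giving v = 5.

5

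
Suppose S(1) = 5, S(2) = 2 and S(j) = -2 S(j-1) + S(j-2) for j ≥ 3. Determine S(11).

S(3) = -2·2 + 5 = 1
S(4) = -2·1 + 2 = 0
S(5) = -2·0 + 1 = 1
S(6) = -2·1 + 0 = -2
S(7) = -2·(-2) + 1 = 5
S(8) = -2·5 + (-2) = -12
S(9) = -2·(-12) + 5 = 29
S(10) = -2·29 + (-12) = -70
S(11) = -2·(-70) + 29 = 169

169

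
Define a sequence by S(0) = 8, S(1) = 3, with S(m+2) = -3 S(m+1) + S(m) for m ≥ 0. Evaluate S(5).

63

S(2) = -3(3) + 8 = -1
S(3) = -3(-1) + 3 = 6
S(4) = -3(6) + (-1) = -19
S(5) = -3(-19) + 6 = 63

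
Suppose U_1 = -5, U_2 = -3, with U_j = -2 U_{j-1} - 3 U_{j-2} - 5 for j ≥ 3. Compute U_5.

3

U_3 = -2(-3) - 3(-5) - 5 = 16
U_4 = -2(16) - 3(-3) - 5 = -28
U_5 = -2(-28) - 3(16) - 5 = 3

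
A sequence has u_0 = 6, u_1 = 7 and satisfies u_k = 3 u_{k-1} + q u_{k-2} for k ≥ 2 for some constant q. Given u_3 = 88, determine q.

1

u_2 = 21 + 6q
u_3 = 63 + 25q
So 63 + 25q = 88, giving q = 1.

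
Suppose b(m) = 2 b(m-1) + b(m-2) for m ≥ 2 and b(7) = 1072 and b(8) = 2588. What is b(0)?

Rearranging, b(m-2) = b(m) - 2 b(m-1).
b(6) = 2588 - 2·1072 = 444
b(5) = 1072 - 2·444 = 184
b(4) = 444 - 2·184 = 76
b(3) = 184 - 2·76 = 32
b(2) = 76 - 2·32 = 12
b(1) = 32 - 2·12 = 8
b(0) = 12 - 2·8 = -4

-4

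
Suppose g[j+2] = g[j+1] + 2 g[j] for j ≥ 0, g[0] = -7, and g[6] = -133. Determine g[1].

Let g[1] = y.
g[2] = -14 + y
g[3] = -14 + 3y
g[4] = -42 + 5y
g[5] = -70 + 11y
g[6] = -154 + 21y
So -154 + 21y = -133, giving y = 1.

1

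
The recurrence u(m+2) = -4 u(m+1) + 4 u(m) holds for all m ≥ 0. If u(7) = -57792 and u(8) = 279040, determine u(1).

Rearranging, u(m-2) = (u(m) + 4 u(m-1)) / 4.
u(6) = (279040 + 4*(-57792)) / 4 = 47872/4 = 11968
u(5) = (-57792 + 4*11968) / 4 = -9920/4 = -2480
u(4) = (11968 + 4*(-2480)) / 4 = 2048/4 = 512
u(3) = (-2480 + 4*512) / 4 = -432/4 = -108
u(2) = (512 + 4*(-108)) / 4 = 80/4 = 20
u(1) = (-108 + 4*20) / 4 = -28/4 = -7

-7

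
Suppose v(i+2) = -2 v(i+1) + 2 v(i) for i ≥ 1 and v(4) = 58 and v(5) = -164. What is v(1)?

-7

Rearranging, v(i-2) = (v(i) + 2 v(i-1)) / 2.
v(3) = (-164 + 2*58) / 2 = -48/2 = -24
v(2) = (58 + 2*(-24)) / 2 = 10/2 = 5
v(1) = (-24 + 2*5) / 2 = -14/2 = -7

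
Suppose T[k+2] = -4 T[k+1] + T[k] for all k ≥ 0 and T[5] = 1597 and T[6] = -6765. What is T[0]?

-1

Rearranging, T[k-2] = T[k] + 4 T[k-1].
T[4] = -6765 + 4(1597) = -377
T[3] = 1597 + 4(-377) = 89
T[2] = -377 + 4(89) = -21
T[1] = 89 + 4(-21) = 5
T[0] = -21 + 4(5) = -1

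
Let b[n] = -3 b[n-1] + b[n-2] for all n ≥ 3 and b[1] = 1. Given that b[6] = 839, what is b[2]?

Let b[2] = x.
b[3] = 1 - 3x
b[4] = -3 + 10x
b[5] = 10 - 33x
b[6] = -33 + 109x
So -33 + 109x = 839, giving x = 8.

8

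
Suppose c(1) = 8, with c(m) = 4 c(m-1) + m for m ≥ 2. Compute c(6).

c(2) = 4*8 + 2 = 34
c(3) = 4*34 + 3 = 139
c(4) = 4*139 + 4 = 560
c(5) = 4*560 + 5 = 2245
c(6) = 4*2245 + 6 = 8986

8986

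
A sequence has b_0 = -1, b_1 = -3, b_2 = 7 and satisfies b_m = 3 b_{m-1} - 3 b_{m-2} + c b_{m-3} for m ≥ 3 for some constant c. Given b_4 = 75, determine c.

b_3 = 30 - c
b_4 = 69 - 6c
So 69 - 6c = 75, giving c = -1.

-1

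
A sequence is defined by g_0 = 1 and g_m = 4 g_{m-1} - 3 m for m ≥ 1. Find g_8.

g_1 = 4·1 - 3 = 1
g_2 = 4·1 - 6 = -2
g_3 = 4·(-2) - 9 = -17
g_4 = 4·(-17) - 12 = -80
g_5 = 4·(-80) - 15 = -335
g_6 = 4·(-335) - 18 = -1358
g_7 = 4·(-1358) - 21 = -5453
g_8 = 4·(-5453) - 24 = -21836

-21836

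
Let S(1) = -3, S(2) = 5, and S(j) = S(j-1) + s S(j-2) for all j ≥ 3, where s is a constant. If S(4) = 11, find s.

S(3) = 5 - 3s
S(4) = 5 + 2s
So 5 + 2s = 11, giving s = 3.

3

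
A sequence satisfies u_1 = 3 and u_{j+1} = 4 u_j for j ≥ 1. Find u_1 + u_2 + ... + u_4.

255

u_2 = 4*3 = 12
u_3 = 4*12 = 48
u_4 = 4*48 = 192
Sum = 3 + 12 + 48 + 192 = 255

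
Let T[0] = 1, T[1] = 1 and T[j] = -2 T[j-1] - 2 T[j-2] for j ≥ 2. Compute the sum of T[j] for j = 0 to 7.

T[2] = -2*1 - 2*1 = -4
T[3] = -2*(-4) - 2*1 = 6
T[4] = -2*6 - 2*(-4) = -4
T[5] = -2*(-4) - 2*6 = -4
T[6] = -2*(-4) - 2*(-4) = 16
T[7] = -2*16 - 2*(-4) = -24
Sum = 1 + 1 + (-4) + 6 + (-4) + (-4) + 16 + (-24) = -12

-12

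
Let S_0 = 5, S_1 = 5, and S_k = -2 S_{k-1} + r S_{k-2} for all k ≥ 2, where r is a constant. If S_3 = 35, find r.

-3

S_2 = -10 + 5r
S_3 = 20 - 5r
So 20 - 5r = 35, giving r = -3.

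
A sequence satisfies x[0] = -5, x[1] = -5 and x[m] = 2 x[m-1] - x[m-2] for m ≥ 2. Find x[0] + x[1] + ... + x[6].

-35

x[2] = 2*(-5) - (-5) = -5
x[3] = 2*(-5) - (-5) = -5
x[4] = 2*(-5) - (-5) = -5
x[5] = 2*(-5) - (-5) = -5
x[6] = 2*(-5) - (-5) = -5
Sum = (-5) + (-5) + (-5) + (-5) + (-5) + (-5) + (-5) = -35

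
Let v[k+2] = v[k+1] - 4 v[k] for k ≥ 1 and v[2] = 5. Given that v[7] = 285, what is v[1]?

Let v[1] = y.
v[3] = 5 - 4y
v[4] = -15 - 4y
v[5] = -35 + 12y
v[6] = 25 + 28y
v[7] = 165 - 20y
So 165 - 20y = 285, giving y = -6.

-6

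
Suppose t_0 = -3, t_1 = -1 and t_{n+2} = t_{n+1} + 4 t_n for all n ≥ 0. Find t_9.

-6457

t_2 = (-1) + 4(-3) = -13
t_3 = (-13) + 4(-1) = -17
t_4 = (-17) + 4(-13) = -69
t_5 = (-69) + 4(-17) = -137
t_6 = (-137) + 4(-69) = -413
t_7 = (-413) + 4(-137) = -961
t_8 = (-961) + 4(-413) = -2613
t_9 = (-2613) + 4(-961) = -6457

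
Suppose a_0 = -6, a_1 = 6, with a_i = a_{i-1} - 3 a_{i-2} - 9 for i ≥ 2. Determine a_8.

-201

a_2 = 6 - 3·(-6) - 9 = 15
a_3 = 15 - 3·6 - 9 = -12
a_4 = (-12) - 3·15 - 9 = -66
a_5 = (-66) - 3·(-12) - 9 = -39
a_6 = (-39) - 3·(-66) - 9 = 150
a_7 = 150 - 3·(-39) - 9 = 258
a_8 = 258 - 3·150 - 9 = -201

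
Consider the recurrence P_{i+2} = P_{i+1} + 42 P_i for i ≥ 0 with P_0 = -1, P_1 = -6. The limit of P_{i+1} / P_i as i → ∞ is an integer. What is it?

7

The characteristic equation is r^2 - r - 42 = 0, which factors as (r - 7)(r + 6) = 0.
So the roots are 7 and -6. Since |7| > |-6| and the coefficient of 7^i is non-zero, the ratio tends to 7.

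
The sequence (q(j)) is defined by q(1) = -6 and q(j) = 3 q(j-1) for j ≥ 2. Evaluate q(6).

q(2) = 3·(-6) = -18
q(3) = 3·(-18) = -54
q(4) = 3·(-54) = -162
q(5) = 3·(-162) = -486
q(6) = 3·(-486) = -1458

-1458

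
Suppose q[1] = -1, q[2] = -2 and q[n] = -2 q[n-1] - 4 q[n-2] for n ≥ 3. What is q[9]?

q[3] = -2·(-2) - 4·(-1) = 8
q[4] = -2·8 - 4·(-2) = -8
q[5] = -2·(-8) - 4·8 = -16
q[6] = -2·(-16) - 4·(-8) = 64
q[7] = -2·64 - 4·(-16) = -64
q[8] = -2·(-64) - 4·64 = -128
q[9] = -2·(-128) - 4·(-64) = 512

512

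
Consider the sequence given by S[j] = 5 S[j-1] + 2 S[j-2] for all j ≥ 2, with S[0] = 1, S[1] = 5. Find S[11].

S[2] = 5(5) + 2(1) = 27
S[3] = 5(27) + 2(5) = 145
S[4] = 5(145) + 2(27) = 779
S[5] = 5(779) + 2(145) = 4185
S[6] = 5(4185) + 2(779) = 22483
S[7] = 5(22483) + 2(4185) = 120785
S[8] = 5(120785) + 2(22483) = 648891
S[9] = 5(648891) + 2(120785) = 3486025
S[10] = 5(3486025) + 2(648891) = 18727907
S[11] = 5(18727907) + 2(3486025) = 100611585

100611585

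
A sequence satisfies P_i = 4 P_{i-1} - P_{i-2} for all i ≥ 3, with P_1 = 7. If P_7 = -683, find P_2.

1

Let P_2 = y.
P_3 = -7 + 4y
P_4 = -28 + 15y
P_5 = -105 + 56y
P_6 = -392 + 209y
P_7 = -1463 + 780y
So -1463 + 780y = -683, giving y = 1.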